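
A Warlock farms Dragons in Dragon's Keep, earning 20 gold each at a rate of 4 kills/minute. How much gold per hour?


Gold per minute = 20 * 4 = 80
Gold per hour = 80 * 60 = 4800

4800 gold/hour


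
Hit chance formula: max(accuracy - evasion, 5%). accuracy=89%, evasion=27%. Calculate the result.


accuracy - evasion = 89 - 27 = 62
Apply floor: max(62, 5) = 62
Hit chance = 62%

62%


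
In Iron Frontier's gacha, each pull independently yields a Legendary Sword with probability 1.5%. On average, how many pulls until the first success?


Expected pulls for a geometric distribution = 1/p = 100 / rate%
= 100 / 1.5
= 66.67

66.67 pulls


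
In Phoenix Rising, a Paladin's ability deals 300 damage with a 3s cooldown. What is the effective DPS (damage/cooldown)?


DPS = damage / cooldown
= 300 / 3
= 100.00

100.00 DPS


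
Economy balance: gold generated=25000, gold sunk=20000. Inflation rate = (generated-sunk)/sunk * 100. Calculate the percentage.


Net gold = 25000 - 20000 = 5000
Inflation rate = net / sunk * 100 = 5000 / 20000 * 100
= 0.25 * 100
= 25.00%

25.00%


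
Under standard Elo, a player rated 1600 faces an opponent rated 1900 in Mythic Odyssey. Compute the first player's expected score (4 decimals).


Elo expected score: Ea = 1/(1 + 10^((Rb-Ra)/400))
Rb - Ra = 1900 - 1600 = 300
(Rb-Ra)/400 = 300/400 = 0.75
10^0.75 = 5.623413
Ea = 1/(1 + 5.623413) = 1/6.623413 = 0.1510

0.1510


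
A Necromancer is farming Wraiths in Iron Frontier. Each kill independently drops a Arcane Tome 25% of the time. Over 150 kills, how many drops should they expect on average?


Expected drops = kills * (drop_rate / 100)
= 150 * (25 / 100)
= 150 * 0.25
= 37.5

37.5 drops


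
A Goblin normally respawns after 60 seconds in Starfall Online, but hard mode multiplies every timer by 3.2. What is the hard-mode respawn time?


Respawn time = base * multiplier
= 60 * 3.2
= 192.0 seconds

192.0 seconds


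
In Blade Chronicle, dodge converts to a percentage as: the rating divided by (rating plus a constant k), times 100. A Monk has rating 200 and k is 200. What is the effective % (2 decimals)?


effective% = rating / (rating + k) * 100
= 200 / (200 + 200) * 100
= 200 / 400 * 100
= 0.5 * 100
= 50.00%

50.00%


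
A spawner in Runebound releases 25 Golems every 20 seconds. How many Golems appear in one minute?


Spawns per minute = count * (60 / interval)
= 25 * (60 / 20)
= 25 * 3.0
= 75.0

75.0 per minute


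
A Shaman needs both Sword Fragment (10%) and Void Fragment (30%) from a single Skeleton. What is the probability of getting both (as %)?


For independent events, P(both) = P(A) * P(B)
= 10% * 30%
= 300 / 100 %
= 3.0%

3.0%


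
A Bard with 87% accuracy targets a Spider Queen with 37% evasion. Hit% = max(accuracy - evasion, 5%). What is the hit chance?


accuracy - evasion = 87 - 37 = 50
Apply floor: max(50, 5) = 50
Hit chance = 50%

50%


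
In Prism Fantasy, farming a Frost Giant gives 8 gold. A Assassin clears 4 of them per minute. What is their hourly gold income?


Gold per minute = 8 * 4 = 32
Gold per hour = 32 * 60 = 1920

1920 gold/hour


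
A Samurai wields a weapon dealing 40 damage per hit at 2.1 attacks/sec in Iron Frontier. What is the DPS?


DPS = damage * attack_speed
= 40 * 2.1
= 84.0

84.0 DPS


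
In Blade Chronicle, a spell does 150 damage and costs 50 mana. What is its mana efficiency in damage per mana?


Efficiency = damage / mana
= 150 / 50
= 3.00

3.00 dmg/mana


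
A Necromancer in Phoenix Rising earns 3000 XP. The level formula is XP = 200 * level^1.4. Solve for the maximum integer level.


XP = 200 * level^1.4, so level = (XP / 200)^(1/1.4)
= (3000 / 200)^(1/1.4)
= 15.0^0.7143
= 6.9193
Floor: level = 6

level 6


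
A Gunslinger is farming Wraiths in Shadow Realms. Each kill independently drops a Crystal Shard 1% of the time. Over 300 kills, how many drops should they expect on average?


Expected drops = kills * (drop_rate / 100)
= 300 * (1 / 100)
= 300 * 0.01
= 3.0

3.0 drops


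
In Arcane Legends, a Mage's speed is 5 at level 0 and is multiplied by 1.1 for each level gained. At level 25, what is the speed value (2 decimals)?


value = base * growth^level
= 5 * 1.1^25
= 5 * 10.834706
= 54.17

54.17 speed


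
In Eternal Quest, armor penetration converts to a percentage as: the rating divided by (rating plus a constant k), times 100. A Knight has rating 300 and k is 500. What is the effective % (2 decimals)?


effective% = rating / (rating + k) * 100
= 300 / (300 + 500) * 100
= 300 / 800 * 100
= 0.375 * 100
= 37.50%

37.50%


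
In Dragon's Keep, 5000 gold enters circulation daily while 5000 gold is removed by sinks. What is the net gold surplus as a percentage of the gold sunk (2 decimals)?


Net gold = 5000 - 5000 = 0
Inflation rate = net / sunk * 100 = 0 / 5000 * 100
= 0.0 * 100
= 0.00%

0.00%


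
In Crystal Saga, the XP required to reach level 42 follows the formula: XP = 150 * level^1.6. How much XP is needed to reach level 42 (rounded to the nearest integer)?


XP = 150 * level^1.6
Substitute level = 42:
XP = 150 * 42^1.6
= 150 * 395.5477
= 59332

59332 XP


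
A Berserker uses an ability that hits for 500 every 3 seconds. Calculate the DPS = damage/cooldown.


DPS = damage / cooldown
= 500 / 3
= 166.67

166.67 DPS


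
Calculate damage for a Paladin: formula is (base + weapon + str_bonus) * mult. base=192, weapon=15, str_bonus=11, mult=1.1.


Sum base + weapon + str = 192 + 15 + 11 = 218
Multiply by 1.1:
218 * 1.1 = 239.8

239.8 damage


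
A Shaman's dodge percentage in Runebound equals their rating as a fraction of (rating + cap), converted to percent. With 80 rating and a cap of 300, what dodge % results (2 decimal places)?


dodge% = 80 / (80 + 300) * 100
= 80 / 380 * 100
= 0.210526 * 100
= 21.05%

21.05%


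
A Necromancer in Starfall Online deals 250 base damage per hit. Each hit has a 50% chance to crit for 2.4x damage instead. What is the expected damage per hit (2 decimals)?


E[dmg] = base * (1 + crit_chance * (crit_mult - 1))
cc as decimal = 50/100 = 0.5
cm - 1 = 2.4 - 1 = 1.4
Bonus factor = 0.5 * 1.4 = 0.7
Total multiplier = 1 + 0.7 = 1.7
Expected damage = 250 * 1.7 = 425.00

425.00 damage


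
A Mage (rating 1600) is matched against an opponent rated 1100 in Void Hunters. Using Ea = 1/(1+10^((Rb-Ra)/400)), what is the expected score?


Elo expected score: Ea = 1/(1 + 10^((Rb-Ra)/400))
Rb - Ra = 1100 - 1600 = -500
(Rb-Ra)/400 = -500/400 = -1.25
10^-1.25 = 0.056234
Ea = 1/(1 + 0.056234) = 1/1.056234 = 0.9468

0.9468


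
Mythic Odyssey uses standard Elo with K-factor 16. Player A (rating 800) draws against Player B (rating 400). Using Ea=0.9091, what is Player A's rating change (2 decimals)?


Elo update: delta = K * (S - Ea), where S = 0.5 (draws)
S - Ea = 0.5 - 0.9091 = -0.4091
Rating change = 16 * -0.4091
= -6.55

-6.55 rating points


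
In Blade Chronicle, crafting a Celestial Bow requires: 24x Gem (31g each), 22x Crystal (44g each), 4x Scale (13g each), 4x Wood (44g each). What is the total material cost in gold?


Cost breakdown:
  Gem: 24 * 31 = 744
  Crystal: 22 * 44 = 968
  Scale: 4 * 13 = 52
  Wood: 4 * 44 = 176
Total = 744 + 968 + 52 + 176 = 1940

1940 gold


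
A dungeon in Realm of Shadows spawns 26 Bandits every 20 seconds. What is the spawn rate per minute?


Spawns per minute = count * (60 / interval)
= 26 * (60 / 20)
= 26 * 3.0
= 78.0

78.0 per minute


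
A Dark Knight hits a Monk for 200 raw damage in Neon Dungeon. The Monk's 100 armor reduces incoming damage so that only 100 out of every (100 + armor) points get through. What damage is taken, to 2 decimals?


actual = 200 * 100 / (100 + 100)
= 200 * 100 / 200
= 20000 / 200
= 100.00

100.00 damage


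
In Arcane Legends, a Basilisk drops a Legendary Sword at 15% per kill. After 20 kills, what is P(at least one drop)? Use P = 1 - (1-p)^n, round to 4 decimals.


P(at least one) = 1 - P(none) = 1 - (1-p)^n
p = 15/100 = 0.15
1 - p = 0.85
(1 - p)^20 = 0.85^20 = 0.038760
P(at least one) = 1 - 0.038760 = 0.9612

0.9612


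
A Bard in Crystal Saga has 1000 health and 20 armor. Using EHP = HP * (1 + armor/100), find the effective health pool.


EHP = 1000 * (1 + 20/100)
= 1000 * (1 + 0.2)
= 1000 * 1.2
= 1200.0

1200.0 EHP


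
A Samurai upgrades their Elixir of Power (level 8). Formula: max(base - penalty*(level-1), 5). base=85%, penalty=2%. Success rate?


raw_rate = 85 - 2 * (8 - 1)
= 85 - 2 * 7
= 85 - 14
= 71
Apply floor: max(71, 5) = 71%

71%


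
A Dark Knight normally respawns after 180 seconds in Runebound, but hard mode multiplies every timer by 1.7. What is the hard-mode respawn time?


Respawn time = base * multiplier
= 180 * 1.7
= 306.0 seconds

306.0 seconds


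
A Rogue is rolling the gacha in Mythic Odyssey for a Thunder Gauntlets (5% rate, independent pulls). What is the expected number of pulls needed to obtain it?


Expected pulls for a geometric distribution = 1/p = 100 / rate%
= 100 / 5
= 20.0

20.0 pulls


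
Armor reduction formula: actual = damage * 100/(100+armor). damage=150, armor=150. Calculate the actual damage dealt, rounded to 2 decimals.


actual = 150 * 100 / (100 + 150)
= 150 * 100 / 250
= 15000 / 250
= 60.00

60.00 damage


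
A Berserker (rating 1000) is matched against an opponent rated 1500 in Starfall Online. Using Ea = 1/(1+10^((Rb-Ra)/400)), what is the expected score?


Elo expected score: Ea = 1/(1 + 10^((Rb-Ra)/400))
Rb - Ra = 1500 - 1000 = 500
(Rb-Ra)/400 = 500/400 = 1.25
10^1.25 = 17.782794
Ea = 1/(1 + 17.782794) = 1/18.782794 = 0.0532

0.0532


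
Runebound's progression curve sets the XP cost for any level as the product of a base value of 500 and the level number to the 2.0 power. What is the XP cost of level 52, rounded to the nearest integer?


XP = 500 * level^2.0
Substitute level = 52:
XP = 500 * 52^2.0
= 500 * 2704.0
= 1352000

1352000 XP


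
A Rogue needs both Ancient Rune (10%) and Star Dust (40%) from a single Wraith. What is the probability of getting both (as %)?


For independent events, P(both) = P(A) * P(B)
= 10% * 40%
= 400 / 100 %
= 4.0%

4.0%


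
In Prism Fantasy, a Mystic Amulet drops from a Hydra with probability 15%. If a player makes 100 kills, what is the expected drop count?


Expected drops = kills * (drop_rate / 100)
= 100 * (15 / 100)
= 100 * 0.15
= 15.0

15.0 drops


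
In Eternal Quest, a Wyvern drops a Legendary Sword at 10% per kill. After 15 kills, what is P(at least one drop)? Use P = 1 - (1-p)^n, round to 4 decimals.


P(at least one) = 1 - P(none) = 1 - (1-p)^n
p = 10/100 = 0.1
1 - p = 0.9
(1 - p)^15 = 0.9^15 = 0.205891
P(at least one) = 1 - 0.205891 = 0.7941

0.7941


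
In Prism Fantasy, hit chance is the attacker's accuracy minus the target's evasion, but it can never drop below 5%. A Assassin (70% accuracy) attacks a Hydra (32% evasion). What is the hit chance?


accuracy - evasion = 70 - 32 = 38
Apply floor: max(38, 5) = 38
Hit chance = 38%

38%


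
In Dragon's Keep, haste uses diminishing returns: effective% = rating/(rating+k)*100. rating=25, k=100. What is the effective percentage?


effective% = rating / (rating + k) * 100
= 25 / (25 + 100) * 100
= 25 / 125 * 100
= 0.2 * 100
= 20.00%

20.00%


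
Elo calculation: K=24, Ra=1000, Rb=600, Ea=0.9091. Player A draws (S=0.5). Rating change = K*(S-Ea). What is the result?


Elo update: delta = K * (S - Ea), where S = 0.5 (draws)
S - Ea = 0.5 - 0.9091 = -0.4091
Rating change = 24 * -0.4091
= -9.82

-9.82 rating points


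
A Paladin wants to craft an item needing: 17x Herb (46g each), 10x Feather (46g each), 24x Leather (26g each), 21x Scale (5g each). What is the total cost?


Cost breakdown:
  Herb: 17 * 46 = 782
  Feather: 10 * 46 = 460
  Leather: 24 * 26 = 624
  Scale: 21 * 5 = 105
Total = 782 + 460 + 624 + 105 = 1971

1971 gold


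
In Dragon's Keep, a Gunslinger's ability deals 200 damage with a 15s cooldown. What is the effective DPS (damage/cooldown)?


DPS = damage / cooldown
= 200 / 15
= 13.33

13.33 DPS


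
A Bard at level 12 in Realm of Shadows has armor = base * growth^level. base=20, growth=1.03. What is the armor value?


value = base * growth^level
= 20 * 1.03^12
= 20 * 1.425761
= 28.52

28.52 armor


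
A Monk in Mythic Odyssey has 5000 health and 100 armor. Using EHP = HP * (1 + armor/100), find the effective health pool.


EHP = 5000 * (1 + 100/100)
= 5000 * (1 + 1.0)
= 5000 * 2.0
= 10000.0

10000.0 EHP


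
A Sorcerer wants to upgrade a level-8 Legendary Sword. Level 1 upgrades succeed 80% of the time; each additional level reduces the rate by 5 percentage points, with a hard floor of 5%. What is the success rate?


raw_rate = 80 - 5 * (8 - 1)
= 80 - 5 * 7
= 80 - 35
= 45
Apply floor: max(45, 5) = 45%

45%


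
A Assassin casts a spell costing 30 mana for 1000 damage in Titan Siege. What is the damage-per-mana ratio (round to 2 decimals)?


Efficiency = damage / mana
= 1000 / 30
= 33.33

33.33 dmg/mana


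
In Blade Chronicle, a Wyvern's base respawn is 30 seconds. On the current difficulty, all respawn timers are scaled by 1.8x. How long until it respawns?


Respawn time = base * multiplier
= 30 * 1.8
= 54.0 seconds

54.0 seconds


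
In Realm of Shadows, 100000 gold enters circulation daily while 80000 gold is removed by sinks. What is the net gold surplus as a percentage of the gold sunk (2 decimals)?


Net gold = 100000 - 80000 = 20000
Inflation rate = net / sunk * 100 = 20000 / 80000 * 100
= 0.25 * 100
= 25.00%

25.00%


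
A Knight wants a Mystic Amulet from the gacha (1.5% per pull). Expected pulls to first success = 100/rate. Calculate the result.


Expected pulls for a geometric distribution = 1/p = 100 / rate%
= 100 / 1.5
= 66.67

66.67 pulls


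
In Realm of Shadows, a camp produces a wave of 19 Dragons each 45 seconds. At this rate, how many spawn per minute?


Spawns per minute = count * (60 / interval)
= 19 * (60 / 45)
= 19 * 1.3333
= 25.33

25.33 per minute


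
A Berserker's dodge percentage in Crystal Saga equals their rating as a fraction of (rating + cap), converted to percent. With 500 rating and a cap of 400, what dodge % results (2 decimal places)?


dodge% = 500 / (500 + 400) * 100
= 500 / 900 * 100
= 0.555556 * 100
= 55.56%

55.56%


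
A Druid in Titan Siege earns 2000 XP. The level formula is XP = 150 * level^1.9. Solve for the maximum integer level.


XP = 150 * level^1.9, so level = (XP / 150)^(1/1.9)
= (2000 / 150)^(1/1.9)
= 13.3333^0.5263
= 3.9091
Floor: level = 3

level 3


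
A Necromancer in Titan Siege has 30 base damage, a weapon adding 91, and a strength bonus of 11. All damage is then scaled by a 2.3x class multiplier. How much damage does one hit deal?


Sum base + weapon + str = 30 + 91 + 11 = 132
Multiply by 2.3:
132 * 2.3 = 303.6

303.6 damage


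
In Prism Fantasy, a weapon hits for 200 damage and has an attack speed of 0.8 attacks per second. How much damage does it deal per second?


DPS = damage * attack_speed
= 200 * 0.8
= 160.0

160.0 DPS


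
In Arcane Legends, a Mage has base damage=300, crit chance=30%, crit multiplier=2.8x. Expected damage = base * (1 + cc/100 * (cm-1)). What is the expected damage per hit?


E[dmg] = base * (1 + crit_chance * (crit_mult - 1))
cc as decimal = 30/100 = 0.3
cm - 1 = 2.8 - 1 = 1.8
Bonus factor = 0.3 * 1.8 = 0.54
Total multiplier = 1 + 0.54 = 1.54
Expected damage = 300 * 1.54 = 462.00

462.00 damage


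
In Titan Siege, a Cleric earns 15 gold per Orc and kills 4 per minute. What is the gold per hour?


Gold per minute = 15 * 4 = 60
Gold per hour = 60 * 60 = 3600

3600 gold/hour


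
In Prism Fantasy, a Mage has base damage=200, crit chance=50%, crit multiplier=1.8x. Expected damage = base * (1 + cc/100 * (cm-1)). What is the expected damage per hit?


E[dmg] = base * (1 + crit_chance * (crit_mult - 1))
cc as decimal = 50/100 = 0.5
cm - 1 = 1.8 - 1 = 0.8
Bonus factor = 0.5 * 0.8 = 0.4
Total multiplier = 1 + 0.4 = 1.4
Expected damage = 200 * 1.4 = 280.00

280.00 damage


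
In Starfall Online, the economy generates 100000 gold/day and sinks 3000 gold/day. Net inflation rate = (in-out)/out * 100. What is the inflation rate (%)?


Net gold = 100000 - 3000 = 97000
Inflation rate = net / sunk * 100 = 97000 / 3000 * 100
= 32.333333 * 100
= 3233.33%

3233.33%


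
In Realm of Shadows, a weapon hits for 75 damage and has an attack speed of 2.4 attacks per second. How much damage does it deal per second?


DPS = damage * attack_speed
= 75 * 2.4
= 180.0

180.0 DPS


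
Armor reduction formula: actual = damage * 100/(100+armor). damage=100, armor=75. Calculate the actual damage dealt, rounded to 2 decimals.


actual = 100 * 100 / (100 + 75)
= 100 * 100 / 175
= 10000 / 175
= 57.14

57.14 damage


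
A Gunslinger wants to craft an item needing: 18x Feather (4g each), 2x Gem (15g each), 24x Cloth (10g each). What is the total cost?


Cost breakdown:
  Feather: 18 * 4 = 72
  Gem: 2 * 15 = 30
  Cloth: 24 * 10 = 240
Total = 72 + 30 + 240 = 342

342 gold


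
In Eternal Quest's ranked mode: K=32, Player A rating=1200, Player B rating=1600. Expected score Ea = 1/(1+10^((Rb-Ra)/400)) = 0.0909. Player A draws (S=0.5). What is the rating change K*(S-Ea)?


Elo update: delta = K * (S - Ea), where S = 0.5 (draws)
S - Ea = 0.5 - 0.0909 = 0.4091
Rating change = 32 * 0.4091
= 13.09

13.09 rating points


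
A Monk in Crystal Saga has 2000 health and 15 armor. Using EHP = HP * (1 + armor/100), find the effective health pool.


EHP = 2000 * (1 + 15/100)
= 2000 * (1 + 0.15)
= 2000 * 1.15
= 2300.0

2300.0 EHP


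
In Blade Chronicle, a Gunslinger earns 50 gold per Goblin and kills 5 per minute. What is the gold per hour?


Gold per minute = 50 * 5 = 250
Gold per hour = 250 * 60 = 15000

15000 gold/hour


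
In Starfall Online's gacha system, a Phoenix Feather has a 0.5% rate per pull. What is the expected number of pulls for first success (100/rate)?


Expected pulls for a geometric distribution = 1/p = 100 / rate%
= 100 / 0.5
= 200.0

200.0 pulls


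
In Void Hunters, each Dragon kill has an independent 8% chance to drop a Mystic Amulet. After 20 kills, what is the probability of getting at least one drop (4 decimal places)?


P(at least one) = 1 - P(none) = 1 - (1-p)^n
p = 8/100 = 0.08
1 - p = 0.92
(1 - p)^20 = 0.92^20 = 0.188693
P(at least one) = 1 - 0.188693 = 0.8113

0.8113


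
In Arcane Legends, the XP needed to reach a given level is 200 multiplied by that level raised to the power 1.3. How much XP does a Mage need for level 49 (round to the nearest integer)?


XP = 200 * level^1.3
Substitute level = 49:
XP = 200 * 49^1.3
= 200 * 157.4907
= 31498

31498 XP


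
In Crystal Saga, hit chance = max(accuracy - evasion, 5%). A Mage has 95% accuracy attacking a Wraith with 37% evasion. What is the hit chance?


accuracy - evasion = 95 - 37 = 58
Apply floor: max(58, 5) = 58
Hit chance = 58%

58%


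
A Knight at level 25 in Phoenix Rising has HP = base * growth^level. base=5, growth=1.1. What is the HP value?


value = base * growth^level
= 5 * 1.1^25
= 5 * 10.834706
= 54.17

54.17 HP


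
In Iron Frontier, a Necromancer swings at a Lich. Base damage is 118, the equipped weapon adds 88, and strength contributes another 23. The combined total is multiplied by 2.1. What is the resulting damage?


Sum base + weapon + str = 118 + 88 + 23 = 229
Multiply by 2.1:
229 * 2.1 = 480.9

480.9 damage


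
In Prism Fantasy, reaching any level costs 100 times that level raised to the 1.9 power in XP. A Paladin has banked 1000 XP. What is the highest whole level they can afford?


XP = 100 * level^1.9, so level = (XP / 100)^(1/1.9)
= (1000 / 100)^(1/1.9)
= 10.0^0.5263
= 3.3598
Floor: level = 3

level 3


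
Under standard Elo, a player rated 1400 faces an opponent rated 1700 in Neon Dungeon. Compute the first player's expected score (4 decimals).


Elo expected score: Ea = 1/(1 + 10^((Rb-Ra)/400))
Rb - Ra = 1700 - 1400 = 300
(Rb-Ra)/400 = 300/400 = 0.75
10^0.75 = 5.623413
Ea = 1/(1 + 5.623413) = 1/6.623413 = 0.1510

0.1510


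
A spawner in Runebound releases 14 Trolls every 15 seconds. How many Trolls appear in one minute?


Spawns per minute = count * (60 / interval)
= 14 * (60 / 15)
= 14 * 4.0
= 56.0

56.0 per minute


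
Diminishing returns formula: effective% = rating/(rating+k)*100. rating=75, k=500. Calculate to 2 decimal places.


effective% = rating / (rating + k) * 100
= 75 / (75 + 500) * 100
= 75 / 575 * 100
= 0.130435 * 100
= 13.04%

13.04%


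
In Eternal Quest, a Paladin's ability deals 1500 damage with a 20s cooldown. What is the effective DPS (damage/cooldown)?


DPS = damage / cooldown
= 1500 / 20
= 75.00

75.00 DPS


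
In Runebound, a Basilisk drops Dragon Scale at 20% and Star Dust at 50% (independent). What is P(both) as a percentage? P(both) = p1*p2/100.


For independent events, P(both) = P(A) * P(B)
= 20% * 50%
= 1000 / 100 %
= 10.0%

10.0%


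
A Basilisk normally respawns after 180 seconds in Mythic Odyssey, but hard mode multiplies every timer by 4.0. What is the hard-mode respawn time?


Respawn time = base * multiplier
= 180 * 4.0
= 720.0 seconds

720.0 seconds


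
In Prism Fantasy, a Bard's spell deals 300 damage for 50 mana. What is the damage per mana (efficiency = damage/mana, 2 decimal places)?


Efficiency = damage / mana
= 300 / 50
= 6.00

6.00 dmg/mana


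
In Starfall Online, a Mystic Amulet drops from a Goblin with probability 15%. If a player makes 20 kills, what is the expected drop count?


Expected drops = kills * (drop_rate / 100)
= 20 * (15 / 100)
= 20 * 0.15
= 3.0

3.0 drops


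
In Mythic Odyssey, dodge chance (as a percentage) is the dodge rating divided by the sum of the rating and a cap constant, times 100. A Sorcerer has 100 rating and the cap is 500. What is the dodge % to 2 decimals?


dodge% = 100 / (100 + 500) * 100
= 100 / 600 * 100
= 0.166667 * 100
= 16.67%

16.67%


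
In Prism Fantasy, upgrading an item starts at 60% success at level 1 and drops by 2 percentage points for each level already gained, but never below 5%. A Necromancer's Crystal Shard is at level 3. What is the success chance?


raw_rate = 60 - 2 * (3 - 1)
= 60 - 2 * 2
= 60 - 4
= 56
Apply floor: max(56, 5) = 56%

56%


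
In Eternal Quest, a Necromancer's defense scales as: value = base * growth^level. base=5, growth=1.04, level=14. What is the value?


value = base * growth^level
= 5 * 1.04^14
= 5 * 1.731676
= 8.66

8.66 defense


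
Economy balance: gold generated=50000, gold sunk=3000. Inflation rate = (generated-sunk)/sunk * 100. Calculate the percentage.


Net gold = 50000 - 3000 = 47000
Inflation rate = net / sunk * 100 = 47000 / 3000 * 100
= 15.666667 * 100
= 1566.67%

1566.67%


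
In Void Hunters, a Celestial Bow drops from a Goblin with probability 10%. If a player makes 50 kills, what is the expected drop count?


Expected drops = kills * (drop_rate / 100)
= 50 * (10 / 100)
= 50 * 0.1
= 5.0

5.0 drops


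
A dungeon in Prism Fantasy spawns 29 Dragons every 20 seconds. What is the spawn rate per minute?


Spawns per minute = count * (60 / interval)
= 29 * (60 / 20)
= 29 * 3.0
= 87.0

87.0 per minute


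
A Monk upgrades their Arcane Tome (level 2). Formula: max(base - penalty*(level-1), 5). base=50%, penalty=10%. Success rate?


raw_rate = 50 - 10 * (2 - 1)
= 50 - 10 * 1
= 50 - 10
= 40
Apply floor: max(40, 5) = 40%

40%


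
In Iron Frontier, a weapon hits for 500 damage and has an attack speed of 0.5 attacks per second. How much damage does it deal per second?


DPS = damage * attack_speed
= 500 * 0.5
= 250.0

250.0 DPS


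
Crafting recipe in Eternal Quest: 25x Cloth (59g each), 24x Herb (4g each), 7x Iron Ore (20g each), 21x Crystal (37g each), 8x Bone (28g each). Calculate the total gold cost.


Cost breakdown:
  Cloth: 25 * 59 = 1475
  Herb: 24 * 4 = 96
  Iron Ore: 7 * 20 = 140
  Crystal: 21 * 37 = 777
  Bone: 8 * 28 = 224
Total = 1475 + 96 + 140 + 777 + 224 = 2712

2712 gold


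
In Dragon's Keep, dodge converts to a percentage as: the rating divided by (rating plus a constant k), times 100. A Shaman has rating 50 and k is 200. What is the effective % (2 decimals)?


effective% = rating / (rating + k) * 100
= 50 / (50 + 200) * 100
= 50 / 250 * 100
= 0.2 * 100
= 20.00%

20.00%


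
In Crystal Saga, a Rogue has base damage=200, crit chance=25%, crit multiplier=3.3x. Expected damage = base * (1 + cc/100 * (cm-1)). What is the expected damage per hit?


E[dmg] = base * (1 + crit_chance * (crit_mult - 1))
cc as decimal = 25/100 = 0.25
cm - 1 = 3.3 - 1 = 2.3
Bonus factor = 0.25 * 2.3 = 0.575
Total multiplier = 1 + 0.575 = 1.575
Expected damage = 200 * 1.575 = 315.00

315.00 damage


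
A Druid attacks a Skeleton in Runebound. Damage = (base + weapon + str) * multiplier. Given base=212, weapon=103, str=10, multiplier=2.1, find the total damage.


Sum base + weapon + str = 212 + 103 + 10 = 325
Multiply by 2.1:
325 * 2.1 = 682.5

682.5 damage


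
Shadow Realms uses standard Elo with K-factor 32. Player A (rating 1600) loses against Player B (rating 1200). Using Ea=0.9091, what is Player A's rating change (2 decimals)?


Elo update: delta = K * (S - Ea), where S = 0 (loses)
S - Ea = 0 - 0.9091 = -0.9091
Rating change = 32 * -0.9091
= -29.09

-29.09 rating points


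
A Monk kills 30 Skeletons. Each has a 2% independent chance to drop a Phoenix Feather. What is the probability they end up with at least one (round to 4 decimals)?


P(at least one) = 1 - P(none) = 1 - (1-p)^n
p = 2/100 = 0.02
1 - p = 0.98
(1 - p)^30 = 0.98^30 = 0.545484
P(at least one) = 1 - 0.545484 = 0.4545

0.4545


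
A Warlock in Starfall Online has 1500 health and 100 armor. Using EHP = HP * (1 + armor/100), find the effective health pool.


EHP = 1500 * (1 + 100/100)
= 1500 * (1 + 1.0)
= 1500 * 2.0
= 3000.0

3000.0 EHP


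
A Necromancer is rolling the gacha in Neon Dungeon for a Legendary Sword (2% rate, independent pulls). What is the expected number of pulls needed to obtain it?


Expected pulls for a geometric distribution = 1/p = 100 / rate%
= 100 / 2
= 50.0

50.0 pulls


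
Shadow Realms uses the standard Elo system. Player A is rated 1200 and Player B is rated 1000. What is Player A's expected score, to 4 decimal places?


Elo expected score: Ea = 1/(1 + 10^((Rb-Ra)/400))
Rb - Ra = 1000 - 1200 = -200
(Rb-Ra)/400 = -200/400 = -0.5
10^-0.5 = 0.316228
Ea = 1/(1 + 0.316228) = 1/1.316228 = 0.7597

0.7597


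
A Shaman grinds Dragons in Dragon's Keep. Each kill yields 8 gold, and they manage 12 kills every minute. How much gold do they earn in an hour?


Gold per minute = 8 * 12 = 96
Gold per hour = 96 * 60 = 5760

5760 gold/hour


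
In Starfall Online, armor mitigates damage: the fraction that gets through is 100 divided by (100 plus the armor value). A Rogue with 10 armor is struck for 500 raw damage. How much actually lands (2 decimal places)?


actual = 500 * 100 / (100 + 10)
= 500 * 100 / 110
= 50000 / 110
= 454.55

454.55 damage


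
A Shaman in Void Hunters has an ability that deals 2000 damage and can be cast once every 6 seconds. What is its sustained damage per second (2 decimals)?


DPS = damage / cooldown
= 2000 / 6
= 333.33

333.33 DPS


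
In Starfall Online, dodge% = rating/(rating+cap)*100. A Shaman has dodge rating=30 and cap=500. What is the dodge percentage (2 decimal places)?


dodge% = 30 / (30 + 500) * 100
= 30 / 530 * 100
= 0.056604 * 100
= 5.66%

5.66%


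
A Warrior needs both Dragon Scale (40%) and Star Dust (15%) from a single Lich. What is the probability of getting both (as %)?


For independent events, P(both) = P(A) * P(B)
= 40% * 15%
= 600 / 100 %
= 6.0%

6.0%


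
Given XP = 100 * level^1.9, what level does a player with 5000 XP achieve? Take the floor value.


XP = 100 * level^1.9, so level = (XP / 100)^(1/1.9)
= (5000 / 100)^(1/1.9)
= 50.0^0.5263
= 7.8378
Floor: level = 7

level 7


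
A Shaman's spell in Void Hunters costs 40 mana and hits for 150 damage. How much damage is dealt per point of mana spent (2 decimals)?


Efficiency = damage / mana
= 150 / 40
= 3.75

3.75 dmg/mana


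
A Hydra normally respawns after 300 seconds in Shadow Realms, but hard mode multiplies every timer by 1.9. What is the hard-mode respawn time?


Respawn time = base * multiplier
= 300 * 1.9
= 570.0 seconds

570.0 seconds


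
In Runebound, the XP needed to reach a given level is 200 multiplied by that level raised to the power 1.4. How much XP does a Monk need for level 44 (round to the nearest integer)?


XP = 200 * level^1.4
Substitute level = 44:
XP = 200 * 44^1.4
= 200 * 199.9096
= 39982

39982 XP


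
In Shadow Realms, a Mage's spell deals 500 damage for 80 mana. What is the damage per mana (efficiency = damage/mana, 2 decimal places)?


Efficiency = damage / mana
= 500 / 80
= 6.25

6.25 dmg/mana


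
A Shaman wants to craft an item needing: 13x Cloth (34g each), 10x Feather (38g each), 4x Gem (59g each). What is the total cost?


Cost breakdown:
  Cloth: 13 * 34 = 442
  Feather: 10 * 38 = 380
  Gem: 4 * 59 = 236
Total = 442 + 380 + 236 = 1058

1058 gold


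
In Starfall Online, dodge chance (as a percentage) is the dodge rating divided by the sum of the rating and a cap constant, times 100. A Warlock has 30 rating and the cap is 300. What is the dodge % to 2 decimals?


dodge% = 30 / (30 + 300) * 100
= 30 / 330 * 100
= 0.090909 * 100
= 9.09%

9.09%


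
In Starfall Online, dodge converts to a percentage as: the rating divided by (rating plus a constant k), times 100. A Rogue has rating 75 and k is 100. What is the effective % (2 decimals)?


effective% = rating / (rating + k) * 100
= 75 / (75 + 100) * 100
= 75 / 175 * 100
= 0.428571 * 100
= 42.86%

42.86%


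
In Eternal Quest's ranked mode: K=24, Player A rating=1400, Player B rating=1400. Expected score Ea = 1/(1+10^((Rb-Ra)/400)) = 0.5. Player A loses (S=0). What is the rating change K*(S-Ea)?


Elo update: delta = K * (S - Ea), where S = 0 (loses)
S - Ea = 0 - 0.5 = -0.5
Rating change = 24 * -0.5
= -12.00

-12.00 rating points


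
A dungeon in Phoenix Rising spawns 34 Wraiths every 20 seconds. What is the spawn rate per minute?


Spawns per minute = count * (60 / interval)
= 34 * (60 / 20)
= 34 * 3.0
= 102.0

102.0 per minute


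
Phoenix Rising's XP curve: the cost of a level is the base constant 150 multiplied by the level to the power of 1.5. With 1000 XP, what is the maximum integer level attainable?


XP = 150 * level^1.5, so level = (XP / 150)^(1/1.5)
= (1000 / 150)^(1/1.5)
= 6.6667^0.6667
= 3.5422
Floor: level = 3

level 3


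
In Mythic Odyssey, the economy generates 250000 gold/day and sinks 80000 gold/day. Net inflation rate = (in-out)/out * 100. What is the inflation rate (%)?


Net gold = 250000 - 80000 = 170000
Inflation rate = net / sunk * 100 = 170000 / 80000 * 100
= 2.125 * 100
= 212.50%

212.50%


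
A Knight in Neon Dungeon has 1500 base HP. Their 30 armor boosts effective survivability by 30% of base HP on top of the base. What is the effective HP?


EHP = 1500 * (1 + 30/100)
= 1500 * (1 + 0.3)
= 1500 * 1.3
= 1950.0

1950.0 EHP


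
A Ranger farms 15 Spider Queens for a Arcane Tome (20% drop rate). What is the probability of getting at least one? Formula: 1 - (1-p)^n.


P(at least one) = 1 - P(none) = 1 - (1-p)^n
p = 20/100 = 0.2
1 - p = 0.8
(1 - p)^15 = 0.8^15 = 0.035184
P(at least one) = 1 - 0.035184 = 0.9648

0.9648


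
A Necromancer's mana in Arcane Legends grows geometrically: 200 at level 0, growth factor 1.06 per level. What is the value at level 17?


value = base * growth^level
= 200 * 1.06^17
= 200 * 2.692773
= 538.55

538.55 mana


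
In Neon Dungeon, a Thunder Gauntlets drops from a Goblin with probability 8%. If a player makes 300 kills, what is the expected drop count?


Expected drops = kills * (drop_rate / 100)
= 300 * (8 / 100)
= 300 * 0.08
= 24.0

24.0 drops


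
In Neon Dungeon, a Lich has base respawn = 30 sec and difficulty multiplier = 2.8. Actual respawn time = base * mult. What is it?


Respawn time = base * multiplier
= 30 * 2.8
= 84.0 seconds

84.0 seconds


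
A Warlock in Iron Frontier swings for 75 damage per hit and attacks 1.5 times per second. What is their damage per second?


DPS = damage * attack_speed
= 75 * 1.5
= 112.5

112.5 DPS


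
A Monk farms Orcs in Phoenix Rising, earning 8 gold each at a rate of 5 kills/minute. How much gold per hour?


Gold per minute = 8 * 5 = 40
Gold per hour = 40 * 60 = 2400

2400 gold/hour


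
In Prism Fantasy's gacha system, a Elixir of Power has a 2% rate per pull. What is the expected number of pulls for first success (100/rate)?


Expected pulls for a geometric distribution = 1/p = 100 / rate%
= 100 / 2
= 50.0

50.0 pulls


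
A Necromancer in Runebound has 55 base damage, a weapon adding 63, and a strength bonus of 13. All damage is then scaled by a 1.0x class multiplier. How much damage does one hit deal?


Sum base + weapon + str = 55 + 63 + 13 = 131
Multiply by 1.0:
131 * 1.0 = 131.0

131.0 damage


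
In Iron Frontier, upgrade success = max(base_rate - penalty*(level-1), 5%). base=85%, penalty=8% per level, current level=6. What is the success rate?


raw_rate = 85 - 8 * (6 - 1)
= 85 - 8 * 5
= 85 - 40
= 45
Apply floor: max(45, 5) = 45%

45%


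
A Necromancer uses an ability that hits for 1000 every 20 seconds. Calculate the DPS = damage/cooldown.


DPS = damage / cooldown
= 1000 / 20
= 50.00

50.00 DPS


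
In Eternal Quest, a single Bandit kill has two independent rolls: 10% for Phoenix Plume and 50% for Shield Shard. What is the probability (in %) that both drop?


For independent events, P(both) = P(A) * P(B)
= 10% * 50%
= 500 / 100 %
= 5.0%

5.0%


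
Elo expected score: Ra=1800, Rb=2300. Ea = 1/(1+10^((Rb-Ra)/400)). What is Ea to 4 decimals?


Elo expected score: Ea = 1/(1 + 10^((Rb-Ra)/400))
Rb - Ra = 2300 - 1800 = 500
(Rb-Ra)/400 = 500/400 = 1.25
10^1.25 = 17.782794
Ea = 1/(1 + 17.782794) = 1/18.782794 = 0.0532

0.0532


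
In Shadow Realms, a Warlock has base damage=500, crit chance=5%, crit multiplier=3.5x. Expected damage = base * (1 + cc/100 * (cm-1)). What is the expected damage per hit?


E[dmg] = base * (1 + crit_chance * (crit_mult - 1))
cc as decimal = 5/100 = 0.05
cm - 1 = 3.5 - 1 = 2.5
Bonus factor = 0.05 * 2.5 = 0.125
Total multiplier = 1 + 0.125 = 1.125
Expected damage = 500 * 1.125 = 562.50

562.50 damage


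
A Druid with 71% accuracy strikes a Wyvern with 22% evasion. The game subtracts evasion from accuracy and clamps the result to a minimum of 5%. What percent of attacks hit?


accuracy - evasion = 71 - 22 = 49
Apply floor: max(49, 5) = 49
Hit chance = 49%

49%


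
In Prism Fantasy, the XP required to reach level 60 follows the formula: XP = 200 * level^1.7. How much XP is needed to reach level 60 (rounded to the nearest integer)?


XP = 200 * level^1.7
Substitute level = 60:
XP = 200 * 60^1.7
= 200 * 1054.0401
= 210808

210808 XP


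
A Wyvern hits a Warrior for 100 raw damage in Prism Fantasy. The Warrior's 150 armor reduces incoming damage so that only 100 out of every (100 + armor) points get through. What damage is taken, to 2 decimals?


actual = 100 * 100 / (100 + 150)
= 100 * 100 / 250
= 10000 / 250
= 40.00

40.00 damage


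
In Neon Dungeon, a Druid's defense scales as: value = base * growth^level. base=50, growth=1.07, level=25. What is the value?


value = base * growth^level
= 50 * 1.07^25
= 50 * 5.427433
= 271.37

271.37 defense


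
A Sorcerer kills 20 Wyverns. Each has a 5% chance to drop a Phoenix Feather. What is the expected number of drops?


Expected drops = kills * (drop_rate / 100)
= 20 * (5 / 100)
= 20 * 0.05
= 1.0

1.0 drops


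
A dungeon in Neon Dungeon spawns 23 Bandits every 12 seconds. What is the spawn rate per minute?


Spawns per minute = count * (60 / interval)
= 23 * (60 / 12)
= 23 * 5.0
= 115.0

115.0 per minute


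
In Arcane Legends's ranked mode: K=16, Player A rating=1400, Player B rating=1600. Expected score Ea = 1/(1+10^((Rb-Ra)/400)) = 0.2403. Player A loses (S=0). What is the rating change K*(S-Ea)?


Elo update: delta = K * (S - Ea), where S = 0 (loses)
S - Ea = 0 - 0.2403 = -0.2403
Rating change = 16 * -0.2403
= -3.84

-3.84 rating points


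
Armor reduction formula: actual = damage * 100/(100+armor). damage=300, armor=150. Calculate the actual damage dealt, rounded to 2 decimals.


actual = 300 * 100 / (100 + 150)
= 300 * 100 / 250
= 30000 / 250
= 120.00

120.00 damage


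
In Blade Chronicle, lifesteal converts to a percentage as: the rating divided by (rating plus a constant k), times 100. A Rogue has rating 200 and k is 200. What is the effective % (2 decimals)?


effective% = rating / (rating + k) * 100
= 200 / (200 + 200) * 100
= 200 / 400 * 100
= 0.5 * 100
= 50.00%

50.00%


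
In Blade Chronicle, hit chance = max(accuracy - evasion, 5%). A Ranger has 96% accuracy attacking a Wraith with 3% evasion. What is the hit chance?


accuracy - evasion = 96 - 3 = 93
Apply floor: max(93, 5) = 93
Hit chance = 93%

93%


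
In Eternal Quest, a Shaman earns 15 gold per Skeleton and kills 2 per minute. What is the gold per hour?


Gold per minute = 15 * 2 = 30
Gold per hour = 30 * 60 = 1800

1800 gold/hour


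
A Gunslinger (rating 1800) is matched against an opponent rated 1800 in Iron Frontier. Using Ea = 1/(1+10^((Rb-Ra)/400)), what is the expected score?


Elo expected score: Ea = 1/(1 + 10^((Rb-Ra)/400))
Rb - Ra = 1800 - 1800 = 0
(Rb-Ra)/400 = 0/400 = 0.0
10^0.0 = 1.0
Ea = 1/(1 + 1.0) = 1/2.0 = 0.5000

0.5000


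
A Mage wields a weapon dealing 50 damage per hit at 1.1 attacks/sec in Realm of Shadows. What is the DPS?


DPS = damage * attack_speed
= 50 * 1.1
= 55.0

55.0 DPS


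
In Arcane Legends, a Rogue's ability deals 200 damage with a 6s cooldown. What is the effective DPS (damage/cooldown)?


DPS = damage / cooldown
= 200 / 6
= 33.33

33.33 DPS


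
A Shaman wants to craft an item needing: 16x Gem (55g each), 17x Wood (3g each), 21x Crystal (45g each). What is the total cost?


Cost breakdown:
  Gem: 16 * 55 = 880
  Wood: 17 * 3 = 51
  Crystal: 21 * 45 = 945
Total = 880 + 51 + 945 = 1876

1876 gold


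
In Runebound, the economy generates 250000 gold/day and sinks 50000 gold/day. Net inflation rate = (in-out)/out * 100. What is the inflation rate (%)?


Net gold = 250000 - 50000 = 200000
Inflation rate = net / sunk * 100 = 200000 / 50000 * 100
= 4.0 * 100
= 400.00%

400.00%


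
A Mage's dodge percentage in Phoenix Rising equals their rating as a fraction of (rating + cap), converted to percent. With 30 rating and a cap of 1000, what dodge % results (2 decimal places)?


dodge% = 30 / (30 + 1000) * 100
= 30 / 1030 * 100
= 0.029126 * 100
= 2.91%

2.91%


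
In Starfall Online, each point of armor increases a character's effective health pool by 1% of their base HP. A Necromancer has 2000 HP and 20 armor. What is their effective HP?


EHP = 2000 * (1 + 20/100)
= 2000 * (1 + 0.2)
= 2000 * 1.2
= 2400.0

2400.0 EHP


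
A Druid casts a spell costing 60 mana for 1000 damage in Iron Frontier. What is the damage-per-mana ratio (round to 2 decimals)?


Efficiency = damage / mana
= 1000 / 60
= 16.67

16.67 dmg/mana


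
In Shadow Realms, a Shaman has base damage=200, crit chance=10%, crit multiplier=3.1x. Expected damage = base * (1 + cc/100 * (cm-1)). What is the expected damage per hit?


E[dmg] = base * (1 + crit_chance * (crit_mult - 1))
cc as decimal = 10/100 = 0.1
cm - 1 = 3.1 - 1 = 2.1
Bonus factor = 0.1 * 2.1 = 0.21
Total multiplier = 1 + 0.21 = 1.21
Expected damage = 200 * 1.21 = 242.00

242.00 damage
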